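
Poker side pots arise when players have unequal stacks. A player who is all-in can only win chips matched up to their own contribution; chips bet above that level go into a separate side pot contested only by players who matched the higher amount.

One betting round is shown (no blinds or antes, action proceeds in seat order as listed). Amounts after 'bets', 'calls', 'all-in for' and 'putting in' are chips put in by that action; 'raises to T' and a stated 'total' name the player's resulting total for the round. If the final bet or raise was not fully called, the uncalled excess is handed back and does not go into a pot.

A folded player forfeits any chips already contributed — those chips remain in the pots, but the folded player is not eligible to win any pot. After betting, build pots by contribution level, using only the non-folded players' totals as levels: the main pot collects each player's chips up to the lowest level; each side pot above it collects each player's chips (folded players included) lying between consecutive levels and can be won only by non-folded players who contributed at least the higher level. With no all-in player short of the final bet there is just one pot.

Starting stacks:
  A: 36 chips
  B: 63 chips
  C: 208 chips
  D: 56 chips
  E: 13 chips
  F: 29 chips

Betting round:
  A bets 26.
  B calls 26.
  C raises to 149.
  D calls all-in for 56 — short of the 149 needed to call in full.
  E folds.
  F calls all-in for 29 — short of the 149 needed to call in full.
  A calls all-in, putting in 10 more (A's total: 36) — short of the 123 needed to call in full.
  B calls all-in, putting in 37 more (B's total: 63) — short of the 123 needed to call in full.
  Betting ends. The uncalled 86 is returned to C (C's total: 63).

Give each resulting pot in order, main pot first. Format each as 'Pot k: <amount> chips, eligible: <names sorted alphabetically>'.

Contributions (after 86 returned to C): A=36, B=63, C=63, D=56, F=29
Folded: E
Pot levels (distinct totals of non-folded players): 29, 36, 56, 63
Layer 1-29: 29 each from A, B, C, D, F = 29*5 = 145 chips; eligible A, B, C, D, F
Layer 30-36: 7 each from A, B, C, D = 7*4 = 28 chips; eligible A, B, C, D
Layer 37-56: 20 each from B, C, D = 20*3 = 60 chips; eligible B, C, D
Layer 57-63: 7 each from B, C = 7*2 = 14 chips; eligible B, C

Pot 1: 145 chips, eligible: A, B, C, D, F
Pot 2: 28 chips, eligible: A, B, C, D
Pot 3: 60 chips, eligible: B, C, D
Pot 4: 14 chips, eligible: B, C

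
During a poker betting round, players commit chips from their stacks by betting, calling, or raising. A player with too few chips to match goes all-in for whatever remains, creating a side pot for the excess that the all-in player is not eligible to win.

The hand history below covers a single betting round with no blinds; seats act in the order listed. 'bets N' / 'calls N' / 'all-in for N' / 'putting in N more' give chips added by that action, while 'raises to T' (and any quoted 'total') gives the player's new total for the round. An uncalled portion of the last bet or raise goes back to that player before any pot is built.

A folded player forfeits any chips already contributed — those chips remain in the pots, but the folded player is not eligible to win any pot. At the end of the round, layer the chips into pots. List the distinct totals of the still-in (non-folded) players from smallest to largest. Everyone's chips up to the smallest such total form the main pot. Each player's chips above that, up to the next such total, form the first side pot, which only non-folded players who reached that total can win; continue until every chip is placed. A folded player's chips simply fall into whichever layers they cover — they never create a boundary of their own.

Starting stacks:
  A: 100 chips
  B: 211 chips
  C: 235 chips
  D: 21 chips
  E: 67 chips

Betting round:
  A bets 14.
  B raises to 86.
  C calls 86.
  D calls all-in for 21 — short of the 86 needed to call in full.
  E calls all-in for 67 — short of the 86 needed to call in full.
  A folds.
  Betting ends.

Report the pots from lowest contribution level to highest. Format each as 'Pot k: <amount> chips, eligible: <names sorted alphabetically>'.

Pot 1: 98 chips, eligible: B, C, D, E
Pot 2: 138 chips, eligible: B, C, E
Pot 3: 38 chips, eligible: B, C

Derivation:
Contributions: A=14, B=86, C=86, D=21, E=67
Folded: A
Pot levels (distinct totals of non-folded players): 21, 67, 86
Layer 1-21: A 14 + B 21 + C 21 + D 21 + E 21 = 98 chips; eligible B, C, D, E
Layer 22-67: 46 each from B, C, E = 46*3 = 138 chips; eligible B, C, E
Layer 68-86: 19 each from B, C = 19*2 = 38 chips; eligible B, C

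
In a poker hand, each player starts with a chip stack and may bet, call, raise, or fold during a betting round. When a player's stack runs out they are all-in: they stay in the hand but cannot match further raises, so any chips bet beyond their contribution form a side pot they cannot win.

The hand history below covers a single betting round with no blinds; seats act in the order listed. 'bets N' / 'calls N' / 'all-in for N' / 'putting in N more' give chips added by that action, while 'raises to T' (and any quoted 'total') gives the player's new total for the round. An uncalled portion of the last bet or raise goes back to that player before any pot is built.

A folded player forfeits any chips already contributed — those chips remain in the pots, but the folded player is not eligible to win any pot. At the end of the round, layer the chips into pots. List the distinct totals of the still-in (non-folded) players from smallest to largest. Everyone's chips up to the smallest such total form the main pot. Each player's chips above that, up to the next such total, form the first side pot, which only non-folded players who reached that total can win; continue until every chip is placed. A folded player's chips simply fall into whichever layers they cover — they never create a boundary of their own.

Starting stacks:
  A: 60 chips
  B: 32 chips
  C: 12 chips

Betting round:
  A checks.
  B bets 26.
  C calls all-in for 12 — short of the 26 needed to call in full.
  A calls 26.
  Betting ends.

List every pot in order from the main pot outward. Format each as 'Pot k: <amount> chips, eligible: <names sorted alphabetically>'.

Contributions: A=26, B=26, C=12
Pot levels (distinct totals of non-folded players): 12, 26
Layer 1-12: 12 each from A, B, C = 12*3 = 36 chips; eligible A, B, C
Layer 13-26: 14 each from A, B = 14*2 = 28 chips; eligible A, B

Pot 1: 36 chips, eligible: A, B, C
Pot 2: 28 chips, eligible: A, B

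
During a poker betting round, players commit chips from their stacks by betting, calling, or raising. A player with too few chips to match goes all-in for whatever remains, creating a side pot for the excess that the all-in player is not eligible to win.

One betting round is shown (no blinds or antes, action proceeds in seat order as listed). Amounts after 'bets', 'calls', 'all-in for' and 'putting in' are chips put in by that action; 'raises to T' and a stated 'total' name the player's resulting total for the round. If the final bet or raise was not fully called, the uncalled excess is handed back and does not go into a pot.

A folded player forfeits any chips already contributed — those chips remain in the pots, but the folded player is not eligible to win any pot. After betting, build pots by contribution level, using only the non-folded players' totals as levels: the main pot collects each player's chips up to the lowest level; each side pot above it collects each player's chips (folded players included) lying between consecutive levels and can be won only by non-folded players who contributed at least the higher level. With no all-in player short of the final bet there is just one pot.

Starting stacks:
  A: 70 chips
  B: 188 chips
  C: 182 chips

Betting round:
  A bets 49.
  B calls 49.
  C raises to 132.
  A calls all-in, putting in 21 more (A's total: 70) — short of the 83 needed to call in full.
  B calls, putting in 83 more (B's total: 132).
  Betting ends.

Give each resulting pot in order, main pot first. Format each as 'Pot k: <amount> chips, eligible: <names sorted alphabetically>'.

Contributions: A=70, B=132, C=132
Pot levels (distinct totals of non-folded players): 70, 132
Layer 1-70: 70 each from A, B, C = 70*3 = 210 chips; eligible A, B, C
Layer 71-132: 62 each from B, C = 62*2 = 124 chips; eligible B, C

Pot 1: 210 chips, eligible: A, B, C
Pot 2: 124 chips, eligible: B, C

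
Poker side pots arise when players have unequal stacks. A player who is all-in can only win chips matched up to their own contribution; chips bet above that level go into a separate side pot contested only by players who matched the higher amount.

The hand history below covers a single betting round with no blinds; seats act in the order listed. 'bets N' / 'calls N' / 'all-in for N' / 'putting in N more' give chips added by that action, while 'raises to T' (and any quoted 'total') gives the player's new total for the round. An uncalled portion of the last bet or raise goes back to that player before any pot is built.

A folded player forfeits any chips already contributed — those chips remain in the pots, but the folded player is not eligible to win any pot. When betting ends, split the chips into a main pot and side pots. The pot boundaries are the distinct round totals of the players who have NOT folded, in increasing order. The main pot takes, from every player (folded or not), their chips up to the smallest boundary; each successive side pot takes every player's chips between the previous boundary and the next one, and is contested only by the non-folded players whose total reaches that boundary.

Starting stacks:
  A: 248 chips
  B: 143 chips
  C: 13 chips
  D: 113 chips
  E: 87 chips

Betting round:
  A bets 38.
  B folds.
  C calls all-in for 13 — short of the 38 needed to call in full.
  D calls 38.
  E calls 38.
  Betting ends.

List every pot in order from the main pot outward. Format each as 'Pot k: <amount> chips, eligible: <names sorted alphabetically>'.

Contributions: A=38, C=13, D=38, E=38
Folded: B
Pot levels (distinct totals of non-folded players): 13, 38
Layer 1-13: 13 each from A, C, D, E = 13*4 = 52 chips; eligible A, C, D, E
Layer 14-38: 25 each from A, D, E = 25*3 = 75 chips; eligible A, D, E

Pot 1: 52 chips, eligible: A, C, D, E
Pot 2: 75 chips, eligible: A, D, E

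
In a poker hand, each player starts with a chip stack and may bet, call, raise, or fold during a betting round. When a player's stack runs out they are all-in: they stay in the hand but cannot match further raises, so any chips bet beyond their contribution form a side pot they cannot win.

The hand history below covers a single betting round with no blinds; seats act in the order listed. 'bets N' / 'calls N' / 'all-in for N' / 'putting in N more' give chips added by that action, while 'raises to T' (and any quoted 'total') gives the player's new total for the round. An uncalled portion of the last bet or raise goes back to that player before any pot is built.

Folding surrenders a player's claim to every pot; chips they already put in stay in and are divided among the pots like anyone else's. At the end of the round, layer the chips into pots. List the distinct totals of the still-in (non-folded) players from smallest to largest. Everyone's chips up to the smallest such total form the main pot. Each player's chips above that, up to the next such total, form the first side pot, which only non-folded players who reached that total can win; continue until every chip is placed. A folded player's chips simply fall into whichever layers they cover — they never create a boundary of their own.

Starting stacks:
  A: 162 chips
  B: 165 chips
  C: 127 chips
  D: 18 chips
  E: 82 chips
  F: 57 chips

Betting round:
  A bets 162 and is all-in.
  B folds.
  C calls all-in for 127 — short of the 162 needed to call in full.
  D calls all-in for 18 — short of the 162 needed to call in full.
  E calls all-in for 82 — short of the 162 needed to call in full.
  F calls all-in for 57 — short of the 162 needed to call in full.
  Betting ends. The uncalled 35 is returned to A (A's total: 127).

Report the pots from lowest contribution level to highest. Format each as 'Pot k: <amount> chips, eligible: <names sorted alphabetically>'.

Contributions (after 35 returned to A): A=127, C=127, D=18, E=82, F=57
Folded: B
Pot levels (distinct totals of non-folded players): 18, 57, 82, 127
Layer 1-18: 18 each from A, C, D, E, F = 18*5 = 90 chips; eligible A, C, D, E, F
Layer 19-57: 39 each from A, C, E, F = 39*4 = 156 chips; eligible A, C, E, F
Layer 58-82: 25 each from A, C, E = 25*3 = 75 chips; eligible A, C, E
Layer 83-127: 45 each from A, C = 45*2 = 90 chips; eligible A, C

Pot 1: 90 chips, eligible: A, C, D, E, F
Pot 2: 156 chips, eligible: A, C, E, F
Pot 3: 75 chips, eligible: A, C, E
Pot 4: 90 chips, eligible: A, C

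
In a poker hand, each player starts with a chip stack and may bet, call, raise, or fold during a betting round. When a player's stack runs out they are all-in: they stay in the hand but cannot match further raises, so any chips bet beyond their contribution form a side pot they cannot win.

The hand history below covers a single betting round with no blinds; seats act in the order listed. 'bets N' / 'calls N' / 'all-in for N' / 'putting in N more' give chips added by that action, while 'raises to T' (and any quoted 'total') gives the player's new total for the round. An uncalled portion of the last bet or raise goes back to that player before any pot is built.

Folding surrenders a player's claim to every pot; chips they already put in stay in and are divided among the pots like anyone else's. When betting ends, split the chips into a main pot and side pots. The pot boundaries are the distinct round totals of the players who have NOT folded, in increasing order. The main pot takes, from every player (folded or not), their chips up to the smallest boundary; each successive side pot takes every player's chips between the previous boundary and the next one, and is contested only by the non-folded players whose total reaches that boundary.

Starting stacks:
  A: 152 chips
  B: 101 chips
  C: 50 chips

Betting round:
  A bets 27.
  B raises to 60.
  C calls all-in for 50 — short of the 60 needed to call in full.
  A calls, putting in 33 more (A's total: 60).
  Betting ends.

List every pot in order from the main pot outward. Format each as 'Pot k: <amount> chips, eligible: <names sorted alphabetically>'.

Contributions: A=60, B=60, C=50
Pot levels (distinct totals of non-folded players): 50, 60
Layer 1-50: 50 each from A, B, C = 50*3 = 150 chips; eligible A, B, C
Layer 51-60: 10 each from A, B = 10*2 = 20 chips; eligible A, B

Pot 1: 150 chips, eligible: A, B, C
Pot 2: 20 chips, eligible: A, B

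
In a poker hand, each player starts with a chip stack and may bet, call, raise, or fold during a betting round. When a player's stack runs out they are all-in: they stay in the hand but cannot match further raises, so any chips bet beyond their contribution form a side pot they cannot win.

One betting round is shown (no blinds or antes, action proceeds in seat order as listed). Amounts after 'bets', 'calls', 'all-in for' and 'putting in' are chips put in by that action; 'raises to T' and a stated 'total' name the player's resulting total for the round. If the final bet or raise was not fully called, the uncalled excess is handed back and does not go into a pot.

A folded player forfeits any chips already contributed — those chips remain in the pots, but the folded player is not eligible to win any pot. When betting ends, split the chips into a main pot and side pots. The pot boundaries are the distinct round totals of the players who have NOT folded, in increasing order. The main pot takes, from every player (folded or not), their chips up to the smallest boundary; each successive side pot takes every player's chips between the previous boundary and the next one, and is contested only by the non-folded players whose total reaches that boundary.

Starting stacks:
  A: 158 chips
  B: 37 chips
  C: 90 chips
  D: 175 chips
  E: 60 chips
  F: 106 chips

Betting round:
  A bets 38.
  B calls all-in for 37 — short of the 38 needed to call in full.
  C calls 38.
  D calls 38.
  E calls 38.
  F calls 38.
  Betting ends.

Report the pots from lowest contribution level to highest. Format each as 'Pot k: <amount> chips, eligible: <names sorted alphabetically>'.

Contributions: A=38, B=37, C=38, D=38, E=38, F=38
Pot levels (distinct totals of non-folded players): 37, 38
Layer 1-37: 37 each from A, B, C, D, E, F = 37*6 = 222 chips; eligible A, B, C, D, E, F
Layer 38-38: 1 each from A, C, D, E, F = 1*5 = 5 chips; eligible A, C, D, E, F

Pot 1: 222 chips, eligible: A, B, C, D, E, F
Pot 2: 5 chips, eligible: A, C, D, E, F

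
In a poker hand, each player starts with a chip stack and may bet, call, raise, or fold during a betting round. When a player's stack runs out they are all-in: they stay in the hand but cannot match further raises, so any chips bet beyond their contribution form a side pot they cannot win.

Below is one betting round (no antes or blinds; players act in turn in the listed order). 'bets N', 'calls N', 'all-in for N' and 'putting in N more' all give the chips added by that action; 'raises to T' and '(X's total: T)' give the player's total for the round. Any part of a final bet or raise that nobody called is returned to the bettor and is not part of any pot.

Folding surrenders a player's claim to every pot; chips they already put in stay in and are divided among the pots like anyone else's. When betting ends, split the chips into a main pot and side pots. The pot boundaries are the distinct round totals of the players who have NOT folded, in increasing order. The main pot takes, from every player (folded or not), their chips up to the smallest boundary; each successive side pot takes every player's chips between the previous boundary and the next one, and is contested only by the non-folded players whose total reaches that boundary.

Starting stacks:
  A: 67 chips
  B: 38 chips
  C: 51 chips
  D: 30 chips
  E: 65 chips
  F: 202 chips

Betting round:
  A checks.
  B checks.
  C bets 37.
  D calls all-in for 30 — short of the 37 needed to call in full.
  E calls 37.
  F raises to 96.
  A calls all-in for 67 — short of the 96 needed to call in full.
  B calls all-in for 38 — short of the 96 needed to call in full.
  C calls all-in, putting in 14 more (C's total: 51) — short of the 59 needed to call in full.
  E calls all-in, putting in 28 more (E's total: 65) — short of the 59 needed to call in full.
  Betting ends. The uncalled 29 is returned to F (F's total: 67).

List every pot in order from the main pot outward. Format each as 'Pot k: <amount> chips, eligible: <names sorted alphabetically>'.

Pot 1: 180 chips, eligible: A, B, C, D, E, F
Pot 2: 40 chips, eligible: A, B, C, E, F
Pot 3: 52 chips, eligible: A, C, E, F
Pot 4: 42 chips, eligible: A, E, F
Pot 5: 4 chips, eligible: A, F

Derivation:
Contributions (after 29 returned to F): A=67, B=38, C=51, D=30, E=65, F=67
Pot levels (distinct totals of non-folded players): 30, 38, 51, 65, 67
Layer 1-30: 30 each from A, B, C, D, E, F = 30*6 = 180 chips; eligible A, B, C, D, E, F
Layer 31-38: 8 each from A, B, C, E, F = 8*5 = 40 chips; eligible A, B, C, E, F
Layer 39-51: 13 each from A, C, E, F = 13*4 = 52 chips; eligible A, C, E, F
Layer 52-65: 14 each from A, E, F = 14*3 = 42 chips; eligible A, E, F
Layer 66-67: 2 each from A, F = 2*2 = 4 chips; eligible A, F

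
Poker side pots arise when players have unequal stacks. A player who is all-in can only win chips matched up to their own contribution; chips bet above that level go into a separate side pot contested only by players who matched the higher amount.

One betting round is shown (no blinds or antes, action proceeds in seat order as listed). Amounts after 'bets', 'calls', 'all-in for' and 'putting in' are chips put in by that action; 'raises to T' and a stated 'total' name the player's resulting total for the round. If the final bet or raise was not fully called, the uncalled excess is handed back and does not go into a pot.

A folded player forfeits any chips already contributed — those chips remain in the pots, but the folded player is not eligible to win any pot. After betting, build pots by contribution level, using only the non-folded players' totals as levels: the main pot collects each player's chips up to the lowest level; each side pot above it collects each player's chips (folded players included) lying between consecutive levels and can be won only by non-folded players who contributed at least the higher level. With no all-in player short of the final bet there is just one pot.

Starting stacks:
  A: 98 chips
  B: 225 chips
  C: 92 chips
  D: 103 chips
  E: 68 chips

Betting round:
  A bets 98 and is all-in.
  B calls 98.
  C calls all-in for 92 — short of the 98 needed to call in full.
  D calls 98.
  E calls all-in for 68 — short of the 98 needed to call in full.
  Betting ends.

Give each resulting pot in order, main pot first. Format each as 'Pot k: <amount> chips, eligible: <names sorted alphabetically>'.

Contributions: A=98, B=98, C=92, D=98, E=68
Pot levels (distinct totals of non-folded players): 68, 92, 98
Layer 1-68: 68 each from A, B, C, D, E = 68*5 = 340 chips; eligible A, B, C, D, E
Layer 69-92: 24 each from A, B, C, D = 24*4 = 96 chips; eligible A, B, C, D
Layer 93-98: 6 each from A, B, D = 6*3 = 18 chips; eligible A, B, D

Pot 1: 340 chips, eligible: A, B, C, D, E
Pot 2: 96 chips, eligible: A, B, C, D
Pot 3: 18 chips, eligible: A, B, D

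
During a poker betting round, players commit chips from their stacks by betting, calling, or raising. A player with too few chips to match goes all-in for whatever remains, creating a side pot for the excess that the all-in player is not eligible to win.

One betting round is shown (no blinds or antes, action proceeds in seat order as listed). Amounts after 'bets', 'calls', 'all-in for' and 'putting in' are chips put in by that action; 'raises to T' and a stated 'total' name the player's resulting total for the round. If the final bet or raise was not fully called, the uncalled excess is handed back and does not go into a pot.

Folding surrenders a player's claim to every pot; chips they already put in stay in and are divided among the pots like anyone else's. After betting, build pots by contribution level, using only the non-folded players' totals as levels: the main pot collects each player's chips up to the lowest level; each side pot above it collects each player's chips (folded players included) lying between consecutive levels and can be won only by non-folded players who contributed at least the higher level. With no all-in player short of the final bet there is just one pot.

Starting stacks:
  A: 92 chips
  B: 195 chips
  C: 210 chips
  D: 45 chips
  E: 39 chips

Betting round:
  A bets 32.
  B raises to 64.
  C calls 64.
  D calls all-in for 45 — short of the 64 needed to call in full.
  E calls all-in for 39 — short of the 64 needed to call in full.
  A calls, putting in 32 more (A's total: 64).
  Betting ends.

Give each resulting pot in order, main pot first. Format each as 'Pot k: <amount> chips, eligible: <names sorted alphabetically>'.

Contributions: A=64, B=64, C=64, D=45, E=39
Pot levels (distinct totals of non-folded players): 39, 45, 64
Layer 1-39: 39 each from A, B, C, D, E = 39*5 = 195 chips; eligible A, B, C, D, E
Layer 40-45: 6 each from A, B, C, D = 6*4 = 24 chips; eligible A, B, C, D
Layer 46-64: 19 each from A, B, C = 19*3 = 57 chips; eligible A, B, C

Pot 1: 195 chips, eligible: A, B, C, D, E
Pot 2: 24 chips, eligible: A, B, C, D
Pot 3: 57 chips, eligible: A, B, C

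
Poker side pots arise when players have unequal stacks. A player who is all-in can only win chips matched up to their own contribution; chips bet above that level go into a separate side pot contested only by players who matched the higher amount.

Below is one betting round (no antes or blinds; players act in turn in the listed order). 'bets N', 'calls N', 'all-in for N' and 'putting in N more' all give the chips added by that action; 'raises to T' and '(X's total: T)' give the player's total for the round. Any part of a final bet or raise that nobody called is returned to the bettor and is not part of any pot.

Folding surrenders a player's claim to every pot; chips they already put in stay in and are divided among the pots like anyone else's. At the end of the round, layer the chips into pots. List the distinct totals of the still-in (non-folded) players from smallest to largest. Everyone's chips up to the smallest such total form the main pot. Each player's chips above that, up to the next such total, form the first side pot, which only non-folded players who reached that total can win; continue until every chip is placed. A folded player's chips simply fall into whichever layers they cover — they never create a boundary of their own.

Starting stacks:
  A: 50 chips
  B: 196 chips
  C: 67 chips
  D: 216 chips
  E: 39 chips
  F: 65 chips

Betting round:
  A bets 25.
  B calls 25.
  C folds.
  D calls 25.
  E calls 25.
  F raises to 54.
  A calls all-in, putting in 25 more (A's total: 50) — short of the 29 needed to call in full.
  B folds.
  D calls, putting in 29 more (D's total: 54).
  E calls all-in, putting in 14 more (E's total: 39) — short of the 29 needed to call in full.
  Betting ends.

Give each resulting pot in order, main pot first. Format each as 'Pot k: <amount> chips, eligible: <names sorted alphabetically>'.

Contributions: A=50, B=25, D=54, E=39, F=54
Folded: B, C
Pot levels (distinct totals of non-folded players): 39, 50, 54
Layer 1-39: A 39 + B 25 + D 39 + E 39 + F 39 = 181 chips; eligible A, D, E, F
Layer 40-50: 11 each from A, D, F = 11*3 = 33 chips; eligible A, D, F
Layer 51-54: 4 each from D, F = 4*2 = 8 chips; eligible D, F

Pot 1: 181 chips, eligible: A, D, E, F
Pot 2: 33 chips, eligible: A, D, F
Pot 3: 8 chips, eligible: D, F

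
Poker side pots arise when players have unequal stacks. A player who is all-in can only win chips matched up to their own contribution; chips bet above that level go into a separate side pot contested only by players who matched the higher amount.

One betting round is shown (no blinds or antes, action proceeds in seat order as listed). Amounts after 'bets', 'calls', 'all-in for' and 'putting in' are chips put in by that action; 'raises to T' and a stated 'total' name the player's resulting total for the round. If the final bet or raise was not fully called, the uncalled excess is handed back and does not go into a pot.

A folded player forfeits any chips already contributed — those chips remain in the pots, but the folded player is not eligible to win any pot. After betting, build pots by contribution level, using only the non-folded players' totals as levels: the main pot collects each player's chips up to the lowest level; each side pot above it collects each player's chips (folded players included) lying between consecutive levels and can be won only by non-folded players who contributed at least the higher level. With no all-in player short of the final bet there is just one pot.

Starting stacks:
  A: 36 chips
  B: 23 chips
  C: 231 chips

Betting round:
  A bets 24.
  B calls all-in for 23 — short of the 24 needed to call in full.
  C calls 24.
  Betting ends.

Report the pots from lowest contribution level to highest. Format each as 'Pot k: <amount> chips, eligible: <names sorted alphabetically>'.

Contributions: A=24, B=23, C=24
Pot levels (distinct totals of non-folded players): 23, 24
Layer 1-23: 23 each from A, B, C = 23*3 = 69 chips; eligible A, B, C
Layer 24-24: 1 each from A, C = 1*2 = 2 chips; eligible A, C

Pot 1: 69 chips, eligible: A, B, C
Pot 2: 2 chips, eligible: A, C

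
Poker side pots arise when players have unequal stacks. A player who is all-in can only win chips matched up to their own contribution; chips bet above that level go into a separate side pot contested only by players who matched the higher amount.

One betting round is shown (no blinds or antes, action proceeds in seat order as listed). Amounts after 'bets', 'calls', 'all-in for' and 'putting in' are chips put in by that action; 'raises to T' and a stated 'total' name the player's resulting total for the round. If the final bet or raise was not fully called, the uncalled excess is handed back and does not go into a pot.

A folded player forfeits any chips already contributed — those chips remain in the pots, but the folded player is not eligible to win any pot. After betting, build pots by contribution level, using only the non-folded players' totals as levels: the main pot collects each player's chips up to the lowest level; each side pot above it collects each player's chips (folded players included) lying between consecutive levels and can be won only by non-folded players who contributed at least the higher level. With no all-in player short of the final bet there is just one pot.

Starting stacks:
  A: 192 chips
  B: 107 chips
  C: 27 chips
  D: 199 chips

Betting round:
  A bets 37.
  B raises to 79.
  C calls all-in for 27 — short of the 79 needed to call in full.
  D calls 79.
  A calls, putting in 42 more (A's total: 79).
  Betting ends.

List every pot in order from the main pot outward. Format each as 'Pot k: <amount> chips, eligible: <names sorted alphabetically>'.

Contributions: A=79, B=79, C=27, D=79
Pot levels (distinct totals of non-folded players): 27, 79
Layer 1-27: 27 each from A, B, C, D = 27*4 = 108 chips; eligible A, B, C, D
Layer 28-79: 52 each from A, B, D = 52*3 = 156 chips; eligible A, B, D

Pot 1: 108 chips, eligible: A, B, C, D
Pot 2: 156 chips, eligible: A, B, D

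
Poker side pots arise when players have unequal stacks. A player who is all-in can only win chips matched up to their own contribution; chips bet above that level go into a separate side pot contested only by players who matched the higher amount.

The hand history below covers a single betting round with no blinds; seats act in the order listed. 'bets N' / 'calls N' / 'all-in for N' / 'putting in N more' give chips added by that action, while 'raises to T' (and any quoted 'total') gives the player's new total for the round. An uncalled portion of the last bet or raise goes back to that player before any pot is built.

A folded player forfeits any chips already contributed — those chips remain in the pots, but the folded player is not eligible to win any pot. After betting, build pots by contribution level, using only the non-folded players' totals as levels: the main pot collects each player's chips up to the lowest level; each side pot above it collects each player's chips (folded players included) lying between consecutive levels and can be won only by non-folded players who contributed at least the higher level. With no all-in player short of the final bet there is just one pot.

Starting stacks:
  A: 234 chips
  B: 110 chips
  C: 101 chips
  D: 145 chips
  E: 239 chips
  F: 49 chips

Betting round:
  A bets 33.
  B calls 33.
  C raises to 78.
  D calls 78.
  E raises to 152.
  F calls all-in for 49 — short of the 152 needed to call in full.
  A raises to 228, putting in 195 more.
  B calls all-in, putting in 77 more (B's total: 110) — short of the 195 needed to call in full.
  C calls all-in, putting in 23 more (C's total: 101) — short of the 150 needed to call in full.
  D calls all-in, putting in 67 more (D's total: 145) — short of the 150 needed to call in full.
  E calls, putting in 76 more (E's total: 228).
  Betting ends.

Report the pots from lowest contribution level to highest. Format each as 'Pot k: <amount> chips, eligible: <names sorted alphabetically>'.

Pot 1: 294 chips, eligible: A, B, C, D, E, F
Pot 2: 260 chips, eligible: A, B, C, D, E
Pot 3: 36 chips, eligible: A, B, D, E
Pot 4: 105 chips, eligible: A, D, E
Pot 5: 166 chips, eligible: A, E

Derivation:
Contributions: A=228, B=110, C=101, D=145, E=228, F=49
Pot levels (distinct totals of non-folded players): 49, 101, 110, 145, 228
Layer 1-49: 49 each from A, B, C, D, E, F = 49*6 = 294 chips; eligible A, B, C, D, E, F
Layer 50-101: 52 each from A, B, C, D, E = 52*5 = 260 chips; eligible A, B, C, D, E
Layer 102-110: 9 each from A, B, D, E = 9*4 = 36 chips; eligible A, B, D, E
Layer 111-145: 35 each from A, D, E = 35*3 = 105 chips; eligible A, D, E
Layer 146-228: 83 each from A, E = 83*2 = 166 chips; eligible A, E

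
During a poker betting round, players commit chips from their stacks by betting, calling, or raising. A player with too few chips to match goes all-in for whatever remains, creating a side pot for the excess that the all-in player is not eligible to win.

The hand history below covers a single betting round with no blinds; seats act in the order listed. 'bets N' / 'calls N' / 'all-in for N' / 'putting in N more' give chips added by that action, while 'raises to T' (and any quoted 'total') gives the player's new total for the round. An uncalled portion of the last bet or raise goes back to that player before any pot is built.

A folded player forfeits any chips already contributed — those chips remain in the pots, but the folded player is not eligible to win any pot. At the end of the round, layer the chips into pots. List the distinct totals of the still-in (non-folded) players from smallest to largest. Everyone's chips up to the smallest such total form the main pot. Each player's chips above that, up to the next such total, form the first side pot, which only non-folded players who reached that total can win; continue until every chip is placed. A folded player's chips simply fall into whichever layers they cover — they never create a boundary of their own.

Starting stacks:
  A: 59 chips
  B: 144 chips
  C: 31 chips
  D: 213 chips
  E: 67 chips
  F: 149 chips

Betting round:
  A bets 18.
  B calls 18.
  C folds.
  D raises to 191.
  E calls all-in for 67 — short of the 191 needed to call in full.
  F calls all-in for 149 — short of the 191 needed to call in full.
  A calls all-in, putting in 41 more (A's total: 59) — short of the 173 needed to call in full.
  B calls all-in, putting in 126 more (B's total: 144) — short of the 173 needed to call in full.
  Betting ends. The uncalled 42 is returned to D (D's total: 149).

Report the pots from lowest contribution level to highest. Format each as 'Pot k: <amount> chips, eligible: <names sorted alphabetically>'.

Contributions (after 42 returned to D): A=59, B=144, D=149, E=67, F=149
Folded: C
Pot levels (distinct totals of non-folded players): 59, 67, 144, 149
Layer 1-59: 59 each from A, B, D, E, F = 59*5 = 295 chips; eligible A, B, D, E, F
Layer 60-67: 8 each from B, D, E, F = 8*4 = 32 chips; eligible B, D, E, F
Layer 68-144: 77 each from B, D, F = 77*3 = 231 chips; eligible B, D, F
Layer 145-149: 5 each from D, F = 5*2 = 10 chips; eligible D, F

Pot 1: 295 chips, eligible: A, B, D, E, F
Pot 2: 32 chips, eligible: B, D, E, F
Pot 3: 231 chips, eligible: B, D, F
Pot 4: 10 chips, eligible: D, F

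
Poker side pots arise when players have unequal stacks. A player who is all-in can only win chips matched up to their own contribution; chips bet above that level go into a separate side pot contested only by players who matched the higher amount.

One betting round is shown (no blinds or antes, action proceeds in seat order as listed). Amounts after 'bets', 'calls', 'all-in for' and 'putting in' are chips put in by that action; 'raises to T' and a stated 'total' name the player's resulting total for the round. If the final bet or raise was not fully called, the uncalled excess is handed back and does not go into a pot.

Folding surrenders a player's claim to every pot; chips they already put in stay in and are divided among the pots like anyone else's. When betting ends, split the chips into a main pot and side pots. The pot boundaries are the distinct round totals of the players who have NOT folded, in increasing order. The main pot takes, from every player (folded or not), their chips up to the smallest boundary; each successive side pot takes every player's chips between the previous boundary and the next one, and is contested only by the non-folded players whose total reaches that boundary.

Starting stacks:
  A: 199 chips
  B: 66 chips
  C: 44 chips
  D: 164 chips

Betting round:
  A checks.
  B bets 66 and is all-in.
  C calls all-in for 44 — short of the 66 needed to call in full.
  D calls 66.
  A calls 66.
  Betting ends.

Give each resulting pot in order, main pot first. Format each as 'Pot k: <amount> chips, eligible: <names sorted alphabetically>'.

Pot 1: 176 chips, eligible: A, B, C, D
Pot 2: 66 chips, eligible: A, B, D

Derivation:
Contributions: A=66, B=66, C=44, D=66
Pot levels (distinct totals of non-folded players): 44, 66
Layer 1-44: 44 each from A, B, C, D = 44*4 = 176 chips; eligible A, B, C, D
Layer 45-66: 22 each from A, B, D = 22*3 = 66 chips; eligible A, B, D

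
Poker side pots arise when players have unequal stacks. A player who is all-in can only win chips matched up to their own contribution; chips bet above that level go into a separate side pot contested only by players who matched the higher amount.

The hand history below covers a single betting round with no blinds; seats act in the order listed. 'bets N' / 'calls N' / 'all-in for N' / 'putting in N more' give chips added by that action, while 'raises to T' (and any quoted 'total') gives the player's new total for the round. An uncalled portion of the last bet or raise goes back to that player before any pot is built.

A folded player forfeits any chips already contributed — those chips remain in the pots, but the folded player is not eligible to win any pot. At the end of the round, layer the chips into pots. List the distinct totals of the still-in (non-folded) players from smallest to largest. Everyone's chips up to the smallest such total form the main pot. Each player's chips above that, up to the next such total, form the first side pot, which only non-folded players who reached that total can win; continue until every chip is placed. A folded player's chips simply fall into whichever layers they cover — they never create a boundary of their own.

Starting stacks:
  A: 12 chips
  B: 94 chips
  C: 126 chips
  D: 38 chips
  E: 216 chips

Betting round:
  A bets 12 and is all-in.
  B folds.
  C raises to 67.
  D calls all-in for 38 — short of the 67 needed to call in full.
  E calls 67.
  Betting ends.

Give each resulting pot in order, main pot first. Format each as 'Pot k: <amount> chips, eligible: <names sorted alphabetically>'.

Contributions: A=12, C=67, D=38, E=67
Folded: B
Pot levels (distinct totals of non-folded players): 12, 38, 67
Layer 1-12: 12 each from A, C, D, E = 12*4 = 48 chips; eligible A, C, D, E
Layer 13-38: 26 each from C, D, E = 26*3 = 78 chips; eligible C, D, E
Layer 39-67: 29 each from C, E = 29*2 = 58 chips; eligible C, E

Pot 1: 48 chips, eligible: A, C, D, E
Pot 2: 78 chips, eligible: C, D, E
Pot 3: 58 chips, eligible: C, E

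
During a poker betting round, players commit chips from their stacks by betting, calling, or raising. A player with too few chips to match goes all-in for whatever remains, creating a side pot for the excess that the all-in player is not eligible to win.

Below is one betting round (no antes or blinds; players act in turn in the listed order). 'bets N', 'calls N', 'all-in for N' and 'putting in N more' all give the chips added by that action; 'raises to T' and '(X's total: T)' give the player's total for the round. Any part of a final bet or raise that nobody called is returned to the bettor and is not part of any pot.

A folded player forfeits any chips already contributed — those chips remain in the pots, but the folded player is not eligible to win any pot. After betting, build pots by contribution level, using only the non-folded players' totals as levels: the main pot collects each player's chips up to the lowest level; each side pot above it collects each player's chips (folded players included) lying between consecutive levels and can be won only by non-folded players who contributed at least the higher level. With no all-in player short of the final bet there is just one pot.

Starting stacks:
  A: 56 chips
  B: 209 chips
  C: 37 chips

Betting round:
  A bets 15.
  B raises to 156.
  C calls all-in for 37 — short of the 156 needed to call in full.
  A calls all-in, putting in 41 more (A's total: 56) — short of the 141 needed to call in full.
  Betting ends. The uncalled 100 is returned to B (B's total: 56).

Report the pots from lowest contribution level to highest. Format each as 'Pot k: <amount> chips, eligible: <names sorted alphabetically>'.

Contributions (after 100 returned to B): A=56, B=56, C=37
Pot levels (distinct totals of non-folded players): 37, 56
Layer 1-37: 37 each from A, B, C = 37*3 = 111 chips; eligible A, B, C
Layer 38-56: 19 each from A, B = 19*2 = 38 chips; eligible A, B

Pot 1: 111 chips, eligible: A, B, C
Pot 2: 38 chips, eligible: A, B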